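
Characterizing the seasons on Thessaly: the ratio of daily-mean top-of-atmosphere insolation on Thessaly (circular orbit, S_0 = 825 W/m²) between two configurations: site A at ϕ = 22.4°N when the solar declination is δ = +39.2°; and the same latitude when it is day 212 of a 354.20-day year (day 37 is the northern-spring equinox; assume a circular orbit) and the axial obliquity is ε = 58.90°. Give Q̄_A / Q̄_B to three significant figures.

— Configuration A (ϕ=+22.4°):
cos h₀ = −tan(+22.4°) tan(+39.200°) = -0.3362, h₀ = 1.9136 rad.
Bracket: h₀ sin ϕ sin δ + cos ϕ cos δ sin h₀ = 1.9136×0.38107×0.63203 + 0.92455×0.77494×0.94181 = 0.460886 + 0.674779 = 1.135665.
Q̄ = (S_0/π) × [bracket] = (825/π) × 1.135665 = 298.23 W/m².
— Configuration B (ϕ=+22.4°):
Solar longitude: L_s = 360° × (212 − 37)/354.20 = 177.866°.
sin δ = sin 58.90° × sin 177.866° = 0.03189, so δ = +1.827°.
cos h₀ = −tan(+22.4°) tan(+1.827°) = -0.0132, h₀ = 1.5839 rad.
Bracket: h₀ sin ϕ sin δ + cos ϕ cos δ sin h₀ = 1.5839×0.38107×0.03189 + 0.92455×0.99949×0.99991 = 0.019248 + 0.923995 = 0.943243.
Q̄ = (S_0/π) × [bracket] = (825/π) × 0.943243 = 247.70 W/m².
Ratio Q̄_A / Q̄_B = 298.23 / 247.70 = 1.204.

Q̄_A / Q̄_B ≈ 1.20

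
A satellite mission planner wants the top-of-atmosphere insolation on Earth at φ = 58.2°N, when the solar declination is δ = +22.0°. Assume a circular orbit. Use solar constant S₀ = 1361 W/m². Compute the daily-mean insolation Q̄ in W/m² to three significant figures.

Q̄ ≈ 475 W/m²

cos H₀ = −tan(+58.2°) tan(+22.000°) = -0.6516, H₀ = 2.2805 rad.
Bracket: H₀ sin φ sin δ + cos φ cos δ sin H₀ = 2.2805×0.84989×0.37461 + 0.52696×0.92718×0.75854 = 0.726059 + 0.370613 = 1.096672.
Q̄ = (S₀/π) × [bracket] = (1361/π) × 1.096672 = 475.1 W/m².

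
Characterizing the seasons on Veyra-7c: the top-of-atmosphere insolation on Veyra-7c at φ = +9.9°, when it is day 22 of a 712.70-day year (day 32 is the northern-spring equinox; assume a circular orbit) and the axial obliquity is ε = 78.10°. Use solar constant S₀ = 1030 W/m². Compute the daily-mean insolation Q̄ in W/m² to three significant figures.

Q̄ ≈ 314 W/m²

Solar longitude: λ_s = 360° × (22 − 32)/712.70 = -5.051°, i.e. -5.051° + 360° = 354.949°.
sin δ = sin 78.10° × sin 354.949° = -0.08615, so δ = -4.942°.
cos H₀ = −tan(+9.9°) tan(-4.942°) = 0.0151, H₀ = 1.5557 rad.
Bracket: H₀ sin φ sin δ + cos φ cos δ sin H₀ = 1.5557×0.17193×-0.08615 + 0.98511×0.99628×0.99989 = -0.023043 + 0.981337 = 0.958294.
Q̄ = (S₀/π) × [bracket] = (1030/π) × 0.958294 = 314.2 W/m².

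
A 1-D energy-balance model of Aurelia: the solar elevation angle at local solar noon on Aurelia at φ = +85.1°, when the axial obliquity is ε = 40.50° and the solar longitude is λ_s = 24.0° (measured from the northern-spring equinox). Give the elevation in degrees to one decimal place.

20.2°

Solar declination: sin δ = sin ε · sin λ_s = sin 40.50° × sin 24.0° = 0.26415, so δ = +15.317°.
At local noon the hour angle is zero, so the zenith angle equals |φ − δ| = |+85.1° − (+15.317°)| = 69.783°.
Elevation = 90° − 69.783° = 20.2°.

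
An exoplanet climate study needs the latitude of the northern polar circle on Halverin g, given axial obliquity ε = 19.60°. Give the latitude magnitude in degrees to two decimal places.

The polar circle is the lowest latitude that experiences at least one full rotation of continuous daylight at the northern-summer solstice; it lies at |φ| = 90° − ε = 90° − 19.60° = 70.40°.

70.40°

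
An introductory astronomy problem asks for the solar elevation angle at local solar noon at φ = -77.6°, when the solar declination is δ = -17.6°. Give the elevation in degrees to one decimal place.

30.0°

At local noon the hour angle is zero, so the zenith angle equals |φ − δ| = |-77.6° − (-17.600°)| = 60.000°.
Elevation = 90° − 60.000° = 30.0°.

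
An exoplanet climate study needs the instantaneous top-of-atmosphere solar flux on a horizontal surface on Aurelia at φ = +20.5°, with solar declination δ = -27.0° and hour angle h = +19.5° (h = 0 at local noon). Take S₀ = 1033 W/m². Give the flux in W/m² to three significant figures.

cos θ_z = sin φ sin δ + cos φ cos δ cos h = -0.158991 + 0.786711 = 0.627720.
Flux = S₀ · cos θ_z = 1033 × 0.627720 = 648.4 W/m².

648 W/m²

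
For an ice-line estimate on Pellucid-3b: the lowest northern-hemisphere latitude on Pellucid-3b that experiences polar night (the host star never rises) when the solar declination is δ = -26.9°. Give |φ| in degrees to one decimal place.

|φ| = 63.1°

Polar night requires cos H₀ = −tan φ tan δ ≥ 1, i.e. tan φ tan δ ≤ −1.
The boundary is |tan φ| · |tan δ| = 1, so |φ| = 90° − |δ| = 90° − 26.9° = 63.1° in the northern hemisphere.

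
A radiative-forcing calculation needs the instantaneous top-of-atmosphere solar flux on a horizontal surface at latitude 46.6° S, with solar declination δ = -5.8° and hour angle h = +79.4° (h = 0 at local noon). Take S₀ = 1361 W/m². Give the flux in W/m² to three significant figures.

271 W/m²

cos θ_z = sin φ sin δ + cos φ cos δ cos h = 0.073425 + 0.125744 = 0.199169.
Flux = S₀ · cos θ_z = 1361 × 0.199169 = 271.1 W/m².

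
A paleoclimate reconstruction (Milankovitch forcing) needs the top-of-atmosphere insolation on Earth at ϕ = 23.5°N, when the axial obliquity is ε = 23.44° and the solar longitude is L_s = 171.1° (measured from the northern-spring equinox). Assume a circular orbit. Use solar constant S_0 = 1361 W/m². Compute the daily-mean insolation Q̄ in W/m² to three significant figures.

Q̄ ≈ 413 W/m²

Solar declination: sin δ = sin ε · sin L_s = sin 23.44° × sin 171.1° = 0.06154, so δ = +3.528°.
cos h₀ = −tan(+23.5°) tan(+3.528°) = -0.0268, h₀ = 1.5976 rad.
Bracket: h₀ sin ϕ sin δ + cos ϕ cos δ sin h₀ = 1.5976×0.39875×0.06154 + 0.91706×0.99810×0.99964 = 0.039204 + 0.914988 = 0.954192.
Q̄ = (S_0/π) × [bracket] = (1361/π) × 0.954192 = 413.4 W/m².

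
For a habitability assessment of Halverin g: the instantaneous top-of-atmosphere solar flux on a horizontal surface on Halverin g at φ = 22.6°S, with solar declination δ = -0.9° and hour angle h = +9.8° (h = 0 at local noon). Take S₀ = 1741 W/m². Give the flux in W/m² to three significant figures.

cos θ_z = sin φ sin δ + cos φ cos δ cos h = 0.006036 + 0.909626 = 0.915662.
Flux = S₀ · cos θ_z = 1741 × 0.915662 = 1594 W/m².

1.59e+03 W/m²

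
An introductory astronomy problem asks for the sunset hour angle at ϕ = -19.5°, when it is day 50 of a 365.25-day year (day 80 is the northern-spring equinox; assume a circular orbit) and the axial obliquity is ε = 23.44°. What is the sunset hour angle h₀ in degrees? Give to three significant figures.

h₀ = 94.1°

Solar longitude: L_s = 360° × (50 − 80)/365.25 = -29.569°, i.e. -29.569° + 360° = 330.431°.
sin δ = sin 23.44° × sin 330.431° = -0.19630, so δ = -11.320°.
cos h₀ = −tan ϕ · tan δ = −tan(-19.5°) × tan(-11.320°) = -0.0709, so h₀ = 1.6417 rad = 94.07°.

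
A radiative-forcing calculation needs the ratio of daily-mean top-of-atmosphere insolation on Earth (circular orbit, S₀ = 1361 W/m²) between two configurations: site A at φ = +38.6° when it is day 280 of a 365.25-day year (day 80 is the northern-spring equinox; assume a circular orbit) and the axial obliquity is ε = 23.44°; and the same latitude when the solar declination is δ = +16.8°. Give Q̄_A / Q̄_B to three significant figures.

— Configuration A (φ=+38.6°):
Solar longitude: λ_s = 360° × (280 − 80)/365.25 = 197.125°.
sin δ = sin 23.44° × sin 197.125° = -0.11713, so δ = -6.727°.
cos H₀ = −tan(+38.6°) tan(-6.727°) = 0.0942, H₀ = 1.4765 rad.
Bracket: H₀ sin φ sin δ + cos φ cos δ sin H₀ = 1.4765×0.62388×-0.11713 + 0.78152×0.99312×0.99556 = -0.107895 + 0.772697 = 0.664802.
Q̄ = (S₀/π) × [bracket] = (1361/π) × 0.664802 = 288.01 W/m².
— Configuration B (φ=+38.6°):
cos H₀ = −tan(+38.6°) tan(+16.800°) = -0.2410, H₀ = 1.8142 rad.
Bracket: H₀ sin φ sin δ + cos φ cos δ sin H₀ = 1.8142×0.62388×0.28903 + 0.78152×0.95732×0.97052 = 0.327137 + 0.726109 = 1.053246.
Q̄ = (S₀/π) × [bracket] = (1361/π) × 1.053246 = 456.29 W/m².
Ratio Q̄_A / Q̄_B = 288.01 / 456.29 = 0.6312.

Q̄_A / Q̄_B ≈ 0.631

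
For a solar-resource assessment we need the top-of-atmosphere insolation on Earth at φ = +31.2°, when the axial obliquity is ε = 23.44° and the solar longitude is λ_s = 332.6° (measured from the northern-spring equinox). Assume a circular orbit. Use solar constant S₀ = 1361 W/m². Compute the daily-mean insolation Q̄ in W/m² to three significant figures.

Q̄ ≈ 302 W/m²

Solar declination: sin δ = sin ε · sin λ_s = sin 23.44° × sin 332.6° = -0.18306, so δ = -10.548°.
cos H₀ = −tan(+31.2°) tan(-10.548°) = 0.1128, H₀ = 1.4578 rad.
Bracket: H₀ sin φ sin δ + cos φ cos δ sin H₀ = 1.4578×0.51803×-0.18306 + 0.85536×0.98310×0.99362 = -0.138244 + 0.835539 = 0.697295.
Q̄ = (S₀/π) × [bracket] = (1361/π) × 0.697295 = 302.1 W/m².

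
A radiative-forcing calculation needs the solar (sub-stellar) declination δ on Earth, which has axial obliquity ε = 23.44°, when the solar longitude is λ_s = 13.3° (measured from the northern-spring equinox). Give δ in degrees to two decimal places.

δ = +5.25°

sin δ = sin ε · sin λ_s = sin 23.44° × sin 13.3° = 0.091511.
δ = arcsin(0.091511) = +5.25°.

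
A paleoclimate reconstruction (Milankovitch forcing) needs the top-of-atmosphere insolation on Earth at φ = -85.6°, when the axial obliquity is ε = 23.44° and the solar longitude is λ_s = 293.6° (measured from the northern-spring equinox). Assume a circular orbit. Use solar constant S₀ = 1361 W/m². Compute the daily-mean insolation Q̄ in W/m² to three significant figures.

Q̄ ≈ 495 W/m²

Solar declination: sin δ = sin ε · sin λ_s = sin 23.44° × sin 293.6° = -0.36452, so δ = -21.378°.
cos H₀ = −tan(-85.6°) tan(-21.378°) = -5.0874 ≤ −1 ⇒ polar day, H₀ = π.
Bracket: H₀ sin φ sin δ + cos φ cos δ sin H₀ = 3.1416×-0.99705×-0.36452 + 0.07672×0.93120×0.00000 = 1.141798 + 0.000000 = 1.141798.
Q̄ = (S₀/π) × [bracket] = (1361/π) × 1.141798 = 494.6 W/m².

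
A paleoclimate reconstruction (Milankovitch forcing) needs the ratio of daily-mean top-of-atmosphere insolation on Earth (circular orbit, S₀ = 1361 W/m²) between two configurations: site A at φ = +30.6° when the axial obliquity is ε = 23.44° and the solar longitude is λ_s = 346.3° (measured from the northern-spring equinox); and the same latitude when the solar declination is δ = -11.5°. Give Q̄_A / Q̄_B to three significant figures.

Q̄_A / Q̄_B ≈ 1.13

— Configuration A (φ=+30.6°):
Solar declination: sin δ = sin ε · sin λ_s = sin 23.44° × sin 346.3° = -0.09421, so δ = -5.406°.
cos H₀ = −tan(+30.6°) tan(-5.406°) = 0.0560, H₀ = 1.5148 rad.
Bracket: H₀ sin φ sin δ + cos φ cos δ sin H₀ = 1.5148×0.50904×-0.09421 + 0.86074×0.99555×0.99843 = -0.072645 + 0.855564 = 0.782919.
Q̄ = (S₀/π) × [bracket] = (1361/π) × 0.782919 = 339.18 W/m².
— Configuration B (φ=+30.6°):
cos H₀ = −tan(+30.6°) tan(-11.500°) = 0.1203, H₀ = 1.4502 rad.
Bracket: H₀ sin φ sin δ + cos φ cos δ sin H₀ = 1.4502×0.50904×-0.19937 + 0.86074×0.97992×0.99273 = -0.147177 + 0.837324 = 0.690147.
Q̄ = (S₀/π) × [bracket] = (1361/π) × 0.690147 = 298.99 W/m².
Ratio Q̄_A / Q̄_B = 339.18 / 298.99 = 1.134.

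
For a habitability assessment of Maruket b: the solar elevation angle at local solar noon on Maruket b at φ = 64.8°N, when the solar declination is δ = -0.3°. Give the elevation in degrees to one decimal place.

At local noon the hour angle is zero, so the zenith angle equals |φ − δ| = |+64.8° − (-0.300°)| = 65.100°.
Elevation = 90° − 65.100° = 24.9°.

24.9°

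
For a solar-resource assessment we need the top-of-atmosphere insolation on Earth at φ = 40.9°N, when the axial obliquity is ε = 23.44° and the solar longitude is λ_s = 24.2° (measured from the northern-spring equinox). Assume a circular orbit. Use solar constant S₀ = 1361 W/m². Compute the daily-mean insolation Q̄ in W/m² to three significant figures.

Solar declination: sin δ = sin ε · sin λ_s = sin 23.44° × sin 24.2° = 0.16306, so δ = +9.385°.
cos H₀ = −tan(+40.9°) tan(+9.385°) = -0.1432, H₀ = 1.7145 rad.
Bracket: H₀ sin φ sin δ + cos φ cos δ sin H₀ = 1.7145×0.65474×0.16306 + 0.75585×0.98662×0.98970 = 0.183043 + 0.738056 = 0.921099.
Q̄ = (S₀/π) × [bracket] = (1361/π) × 0.921099 = 399.0 W/m².

Q̄ ≈ 399 W/m²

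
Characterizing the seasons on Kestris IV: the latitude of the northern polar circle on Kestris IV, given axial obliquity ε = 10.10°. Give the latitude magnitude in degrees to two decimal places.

The polar circle is the lowest latitude that experiences at least one full rotation of continuous daylight at the northern-summer solstice; it lies at |φ| = 90° − ε = 90° − 10.10° = 79.90°.

79.90°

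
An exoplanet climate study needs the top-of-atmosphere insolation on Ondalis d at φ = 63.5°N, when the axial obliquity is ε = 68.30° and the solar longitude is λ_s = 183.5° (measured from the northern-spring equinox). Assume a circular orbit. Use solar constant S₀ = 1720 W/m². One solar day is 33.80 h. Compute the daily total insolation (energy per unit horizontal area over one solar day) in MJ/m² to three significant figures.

24.6 MJ/m²

Solar declination: sin δ = sin ε · sin λ_s = sin 68.30° × sin 183.5° = -0.05672, so δ = -3.252°.
cos H₀ = −tan(+63.5°) tan(-3.252°) = 0.1140, H₀ = 1.4566 rad.
Bracket: H₀ sin φ sin δ + cos φ cos δ sin H₀ = 1.4566×0.89493×-0.05672 + 0.44620×0.99839×0.99349 = -0.073938 + 0.442582 = 0.368644.
Q̄ = (S₀/π) × [bracket] = (1720/π) × 0.368644 = 201.83 W/m².
Daily total = Q̄ × 33.80 h × 3600 s/h = 201.83 × 33.80 × 3600 / 10⁶ = 24.56 MJ/m².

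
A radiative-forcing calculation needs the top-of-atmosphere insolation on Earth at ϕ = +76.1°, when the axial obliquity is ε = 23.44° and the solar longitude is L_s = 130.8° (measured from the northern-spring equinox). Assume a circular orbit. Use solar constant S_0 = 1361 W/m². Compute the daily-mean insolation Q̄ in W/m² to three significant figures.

Q̄ ≈ 398 W/m²

Solar declination: sin δ = sin ε · sin L_s = sin 23.44° × sin 130.8° = 0.30112, so δ = +17.525°.
cos h₀ = −tan(+76.1°) tan(+17.525°) = -1.2760 ≤ −1 ⇒ polar day, h₀ = π.
Bracket: h₀ sin ϕ sin δ + cos ϕ cos δ sin h₀ = 3.1416×0.97072×0.30112 + 0.24023×0.95359×0.00000 = 0.918300 + 0.000000 = 0.918300.
Q̄ = (S_0/π) × [bracket] = (1361/π) × 0.918300 = 397.8 W/m².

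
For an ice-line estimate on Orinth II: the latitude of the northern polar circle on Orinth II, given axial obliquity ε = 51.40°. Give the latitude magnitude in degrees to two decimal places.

The polar circle is the lowest latitude that experiences at least one full rotation of continuous daylight at the northern-summer solstice; it lies at |φ| = 90° − ε = 90° − 51.40° = 38.60°.

38.60°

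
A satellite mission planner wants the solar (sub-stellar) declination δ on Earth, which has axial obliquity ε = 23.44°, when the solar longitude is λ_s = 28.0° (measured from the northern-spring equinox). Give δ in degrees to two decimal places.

sin δ = sin ε · sin λ_s = sin 23.44° × sin 28.0° = 0.186750.
δ = arcsin(0.186750) = +10.76°.

δ = +10.76°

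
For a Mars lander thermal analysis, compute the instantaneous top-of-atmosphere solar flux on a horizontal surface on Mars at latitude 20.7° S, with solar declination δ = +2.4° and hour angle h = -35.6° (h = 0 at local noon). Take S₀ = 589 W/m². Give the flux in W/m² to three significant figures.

439 W/m²

cos θ_z = sin φ sin δ + cos φ cos δ cos h = -0.014802 + 0.759943 = 0.745141.
Flux = S₀ · cos θ_z = 589 × 0.745141 = 438.9 W/m².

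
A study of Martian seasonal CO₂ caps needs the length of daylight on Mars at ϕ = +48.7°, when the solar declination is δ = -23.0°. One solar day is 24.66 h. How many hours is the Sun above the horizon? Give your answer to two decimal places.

8.37 h

cos h₀ = −tan ϕ · tan δ = −tan(+48.7°) × tan(-23.000°) = 0.4832, so h₀ = 1.0665 rad = 61.11°.
Daylight = 2h₀/(2π) × 24.66 h = (1.0665/π) × 24.66 = 8.37 h.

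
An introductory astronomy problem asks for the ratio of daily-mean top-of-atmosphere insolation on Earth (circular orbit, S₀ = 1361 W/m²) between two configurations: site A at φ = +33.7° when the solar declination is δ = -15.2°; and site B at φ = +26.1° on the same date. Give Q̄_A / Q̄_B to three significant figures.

Q̄_A / Q̄_B ≈ 0.848

— Configuration A (φ=+33.7°):
cos H₀ = −tan(+33.7°) tan(-15.200°) = 0.1812, H₀ = 1.3886 rad.
Bracket: H₀ sin φ sin δ + cos φ cos δ sin H₀ = 1.3886×0.55484×-0.26219 + 0.83195×0.96502×0.98345 = -0.202005 + 0.789561 = 0.587556.
Q̄ = (S₀/π) × [bracket] = (1361/π) × 0.587556 = 254.54 W/m².
— Configuration B (φ=+26.1°):
cos H₀ = −tan(+26.1°) tan(-15.200°) = 0.1331, H₀ = 1.4373 rad.
Bracket: H₀ sin φ sin δ + cos φ cos δ sin H₀ = 1.4373×0.43994×-0.26219 + 0.89803×0.96502×0.99110 = -0.165789 + 0.858904 = 0.693115.
Q̄ = (S₀/π) × [bracket] = (1361/π) × 0.693115 = 300.27 W/m².
Ratio Q̄_A / Q̄_B = 254.54 / 300.27 = 0.8477.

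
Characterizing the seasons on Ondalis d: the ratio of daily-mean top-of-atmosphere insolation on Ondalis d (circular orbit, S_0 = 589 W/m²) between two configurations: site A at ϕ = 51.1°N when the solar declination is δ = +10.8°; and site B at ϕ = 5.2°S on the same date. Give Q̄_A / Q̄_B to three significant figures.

Q̄_A / Q̄_B ≈ 0.907

— Configuration A (ϕ=+51.1°):
cos h₀ = −tan(+51.1°) tan(+10.800°) = -0.2364, h₀ = 1.8095 rad.
Bracket: h₀ sin ϕ sin δ + cos ϕ cos δ sin h₀ = 1.8095×0.77824×0.18738 + 0.62796×0.98229×0.97165 = 0.263873 + 0.599351 = 0.863224.
Q̄ = (S_0/π) × [bracket] = (589/π) × 0.863224 = 161.84 W/m².
— Configuration B (ϕ=-5.2°):
cos h₀ = −tan(-5.2°) tan(+10.800°) = 0.0174, h₀ = 1.5534 rad.
Bracket: h₀ sin ϕ sin δ + cos ϕ cos δ sin h₀ = 1.5534×-0.09063×0.18738 + 0.99588×0.98229×0.99985 = -0.026380 + 0.978096 = 0.951716.
Q̄ = (S_0/π) × [bracket] = (589/π) × 0.951716 = 178.43 W/m².
Ratio Q̄_A / Q̄_B = 161.84 / 178.43 = 0.9070.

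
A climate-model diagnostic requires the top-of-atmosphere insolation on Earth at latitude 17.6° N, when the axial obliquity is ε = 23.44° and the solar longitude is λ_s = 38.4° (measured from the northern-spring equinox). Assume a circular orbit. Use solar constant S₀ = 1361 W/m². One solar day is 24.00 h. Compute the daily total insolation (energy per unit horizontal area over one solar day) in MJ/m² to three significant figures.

Solar declination: sin δ = sin ε · sin λ_s = sin 23.44° × sin 38.4° = 0.24709, so δ = +14.305°.
cos H₀ = −tan(+17.6°) tan(+14.305°) = -0.0809, H₀ = 1.6518 rad.
Bracket: H₀ sin φ sin δ + cos φ cos δ sin H₀ = 1.6518×0.30237×0.24709 + 0.95319×0.96899×0.99672 = 0.123410 + 0.920602 = 1.044012.
Q̄ = (S₀/π) × [bracket] = (1361/π) × 1.044012 = 452.29 W/m².
Daily total = Q̄ × 24.00 h × 3600 s/h = 452.29 × 24.00 × 3600 / 10⁶ = 39.08 MJ/m².

39.1 MJ/m²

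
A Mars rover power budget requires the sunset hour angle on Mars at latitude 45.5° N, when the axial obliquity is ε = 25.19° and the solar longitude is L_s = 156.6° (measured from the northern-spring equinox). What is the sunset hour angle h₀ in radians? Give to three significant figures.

Solar declination: sin δ = sin ε · sin L_s = sin 25.19° × sin 156.6° = 0.16903, so δ = +9.732°.
cos h₀ = −tan ϕ · tan δ = −tan(+45.5°) × tan(+9.732°) = -0.1745, so h₀ = 1.7462 rad = 100.05°.

h₀ = 1.75 rad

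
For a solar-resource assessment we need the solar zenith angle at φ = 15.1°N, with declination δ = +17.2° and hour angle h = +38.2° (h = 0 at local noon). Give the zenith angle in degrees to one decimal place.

cos θ_z = sin φ sin δ + cos φ cos δ cos h = 0.077033 + 0.724792 = 0.801825.
θ_z = arccos(0.801825) = 36.7°.

θ_z = 36.7°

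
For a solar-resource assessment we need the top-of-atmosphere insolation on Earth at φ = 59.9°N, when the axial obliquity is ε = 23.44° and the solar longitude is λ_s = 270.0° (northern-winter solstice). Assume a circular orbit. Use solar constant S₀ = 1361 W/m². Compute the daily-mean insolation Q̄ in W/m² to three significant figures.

Solar declination: sin δ = sin ε · sin λ_s = sin 23.44° × sin 270.0° = -0.39779, so δ = -23.440°.
cos H₀ = −tan(+59.9°) tan(-23.440°) = 0.7479, H₀ = 0.7258 rad.
Bracket: H₀ sin φ sin δ + cos φ cos δ sin H₀ = 0.7258×0.86515×-0.39779 + 0.50151×0.91748×0.66376 = -0.249783 + 0.305413 = 0.055630.
Q̄ = (S₀/π) × [bracket] = (1361/π) × 0.055630 = 24.10 W/m².

Q̄ ≈ 24.1 W/m²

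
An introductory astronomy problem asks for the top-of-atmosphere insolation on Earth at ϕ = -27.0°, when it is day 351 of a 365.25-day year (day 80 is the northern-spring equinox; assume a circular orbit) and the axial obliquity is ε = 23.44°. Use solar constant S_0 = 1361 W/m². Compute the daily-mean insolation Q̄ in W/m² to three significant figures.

Q̄ ≈ 486 W/m²

Solar longitude: L_s = 360° × (351 − 80)/365.25 = 267.105°.
sin δ = sin 23.44° × sin 267.105° = -0.39728, so δ = -23.408°.
cos h₀ = −tan(-27.0°) tan(-23.408°) = -0.2206, h₀ = 1.7932 rad.
Bracket: h₀ sin ϕ sin δ + cos ϕ cos δ sin h₀ = 1.7932×-0.45399×-0.39728 + 0.89101×0.91770×0.97537 = 0.323424 + 0.797540 = 1.120964.
Q̄ = (S_0/π) × [bracket] = (1361/π) × 1.120964 = 485.6 W/m².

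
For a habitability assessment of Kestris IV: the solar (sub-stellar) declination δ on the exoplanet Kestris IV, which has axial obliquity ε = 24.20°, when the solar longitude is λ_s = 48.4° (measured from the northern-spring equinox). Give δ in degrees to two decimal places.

sin δ = sin ε · sin λ_s = sin 24.20° × sin 48.4° = 0.306540.
δ = arcsin(0.306540) = +17.85°.

δ = +17.85°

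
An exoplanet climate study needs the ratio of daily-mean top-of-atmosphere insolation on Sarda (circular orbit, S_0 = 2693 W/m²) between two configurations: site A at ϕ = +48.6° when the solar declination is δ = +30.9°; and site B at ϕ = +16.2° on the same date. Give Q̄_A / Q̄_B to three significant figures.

— Configuration A (ϕ=+48.6°):
cos h₀ = −tan(+48.6°) tan(+30.900°) = -0.6789, h₀ = 2.3170 rad.
Bracket: h₀ sin ϕ sin δ + cos ϕ cos δ sin h₀ = 2.3170×0.75011×0.51354 + 0.66131×0.85806×0.73428 = 0.892535 + 0.416663 = 1.309198.
Q̄ = (S_0/π) × [bracket] = (2693/π) × 1.309198 = 1122.3 W/m².
— Configuration B (ϕ=+16.2°):
cos h₀ = −tan(+16.2°) tan(+30.900°) = -0.1739, h₀ = 1.7456 rad.
Bracket: h₀ sin ϕ sin δ + cos ϕ cos δ sin h₀ = 1.7456×0.27899×0.51354 + 0.96029×0.85806×0.98477 = 0.250097 + 0.811437 = 1.061534.
Q̄ = (S_0/π) × [bracket] = (2693/π) × 1.061534 = 909.96 W/m².
Ratio Q̄_A / Q̄_B = 1122.3 / 909.96 = 1.233.

Q̄_A / Q̄_B ≈ 1.23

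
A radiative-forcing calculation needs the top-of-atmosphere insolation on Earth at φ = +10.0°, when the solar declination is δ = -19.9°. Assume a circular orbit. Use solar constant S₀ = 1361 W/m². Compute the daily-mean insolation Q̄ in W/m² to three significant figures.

Q̄ ≈ 362 W/m²

cos H₀ = −tan(+10.0°) tan(-19.900°) = 0.0638, H₀ = 1.5069 rad.
Bracket: H₀ sin φ sin δ + cos φ cos δ sin H₀ = 1.5069×0.17365×-0.34038 + 0.98481×0.94029×0.99796 = -0.089068 + 0.924118 = 0.835050.
Q̄ = (S₀/π) × [bracket] = (1361/π) × 0.835050 = 361.8 W/m².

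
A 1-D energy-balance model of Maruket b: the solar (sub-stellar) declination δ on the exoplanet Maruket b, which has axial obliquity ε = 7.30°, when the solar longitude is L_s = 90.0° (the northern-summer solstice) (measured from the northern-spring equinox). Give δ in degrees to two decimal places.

sin δ = sin ε · sin L_s = sin 7.30° × sin 90.0° = 0.127065.
δ = arcsin(0.127065) = +7.30°.

δ = +7.30°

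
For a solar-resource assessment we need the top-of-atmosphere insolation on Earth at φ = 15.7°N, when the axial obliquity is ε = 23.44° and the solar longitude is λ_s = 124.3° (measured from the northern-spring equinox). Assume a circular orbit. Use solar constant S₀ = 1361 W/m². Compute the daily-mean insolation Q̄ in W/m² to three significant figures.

Q̄ ≈ 456 W/m²

Solar declination: sin δ = sin ε · sin λ_s = sin 23.44° × sin 124.3° = 0.32861, so δ = +19.185°.
cos H₀ = −tan(+15.7°) tan(+19.185°) = -0.0978, H₀ = 1.6688 rad.
Bracket: H₀ sin φ sin δ + cos φ cos δ sin H₀ = 1.6688×0.27060×0.32861 + 0.96269×0.94446×0.99521 = 0.148393 + 0.904867 = 1.053260.
Q̄ = (S₀/π) × [bracket] = (1361/π) × 1.053260 = 456.3 W/m².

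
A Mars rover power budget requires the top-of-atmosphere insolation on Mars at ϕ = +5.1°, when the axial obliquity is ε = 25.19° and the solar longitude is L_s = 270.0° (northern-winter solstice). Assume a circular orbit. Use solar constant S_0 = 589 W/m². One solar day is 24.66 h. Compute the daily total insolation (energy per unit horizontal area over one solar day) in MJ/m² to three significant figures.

Solar declination: sin δ = sin ε · sin L_s = sin 25.19° × sin 270.0° = -0.42562, so δ = -25.190°.
cos h₀ = −tan(+5.1°) tan(-25.190°) = 0.0420, h₀ = 1.5288 rad.
Bracket: h₀ sin ϕ sin δ + cos ϕ cos δ sin h₀ = 1.5288×0.08889×-0.42562 + 0.99604×0.90490×0.99912 = -0.057840 + 0.900523 = 0.842683.
Q̄ = (S_0/π) × [bracket] = (589/π) × 0.842683 = 157.99 W/m².
Daily total = Q̄ × 24.66 h × 3600 s/h = 157.99 × 24.66 × 3600 / 10⁶ = 14.03 MJ/m².

14.0 MJ/m²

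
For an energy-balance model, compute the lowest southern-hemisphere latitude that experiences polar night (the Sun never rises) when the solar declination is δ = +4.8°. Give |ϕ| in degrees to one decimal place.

Polar night requires cos h₀ = −tan ϕ tan δ ≥ 1, i.e. tan ϕ tan δ ≤ −1.
The boundary is |tan ϕ| · |tan δ| = 1, so |ϕ| = 90° − |δ| = 90° − 4.8° = 85.2° in the southern hemisphere.

|ϕ| = 85.2°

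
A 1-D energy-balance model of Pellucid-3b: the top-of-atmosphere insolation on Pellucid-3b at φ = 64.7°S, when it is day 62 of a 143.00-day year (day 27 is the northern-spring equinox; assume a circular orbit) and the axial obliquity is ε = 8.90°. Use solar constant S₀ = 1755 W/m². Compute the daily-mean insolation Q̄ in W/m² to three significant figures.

Q̄ ≈ 126 W/m²

Solar longitude: λ_s = 360° × (62 − 27)/143.00 = 88.112°.
sin δ = sin 8.90° × sin 88.112° = 0.15463, so δ = +8.895°.
cos H₀ = −tan(-64.7°) tan(+8.895°) = 0.3311, H₀ = 1.2333 rad.
Bracket: H₀ sin φ sin δ + cos φ cos δ sin H₀ = 1.2333×-0.90408×0.15463 + 0.42736×0.98797×0.94360 = -0.172413 + 0.398406 = 0.225993.
Q̄ = (S₀/π) × [bracket] = (1755/π) × 0.225993 = 126.2 W/m².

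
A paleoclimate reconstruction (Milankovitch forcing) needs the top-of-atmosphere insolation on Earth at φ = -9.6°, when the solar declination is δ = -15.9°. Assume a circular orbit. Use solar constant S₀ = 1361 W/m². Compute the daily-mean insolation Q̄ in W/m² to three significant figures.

cos H₀ = −tan(-9.6°) tan(-15.900°) = -0.0482, H₀ = 1.6190 rad.
Bracket: H₀ sin φ sin δ + cos φ cos δ sin H₀ = 1.6190×-0.16677×-0.27396 + 0.98600×0.96174×0.99884 = 0.073969 + 0.947176 = 1.021145.
Q̄ = (S₀/π) × [bracket] = (1361/π) × 1.021145 = 442.4 W/m².

Q̄ ≈ 442 W/m²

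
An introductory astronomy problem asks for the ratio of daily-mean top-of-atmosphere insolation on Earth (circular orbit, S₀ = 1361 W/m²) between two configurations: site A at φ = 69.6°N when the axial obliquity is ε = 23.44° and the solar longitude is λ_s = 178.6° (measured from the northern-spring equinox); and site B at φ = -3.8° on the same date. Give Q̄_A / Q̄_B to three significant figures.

Q̄_A / Q̄_B ≈ 0.364

— Configuration A (φ=+69.6°):
Solar declination: sin δ = sin ε · sin λ_s = sin 23.44° × sin 178.6° = 0.00972, so δ = +0.557°.
cos H₀ = −tan(+69.6°) tan(+0.557°) = -0.0261, H₀ = 1.5969 rad.
Bracket: H₀ sin φ sin δ + cos φ cos δ sin H₀ = 1.5969×0.93728×0.00972 + 0.34857×0.99995×0.99966 = 0.014548 + 0.348434 = 0.362982.
Q̄ = (S₀/π) × [bracket] = (1361/π) × 0.362982 = 157.25 W/m².
— Configuration B (φ=-3.8°):
cos H₀ = −tan(-3.8°) tan(+0.557°) = 0.0006, H₀ = 1.5702 rad.
Bracket: H₀ sin φ sin δ + cos φ cos δ sin H₀ = 1.5702×-0.06627×0.00972 + 0.99780×0.99995×1.00000 = -0.001011 + 0.997750 = 0.996739.
Q̄ = (S₀/π) × [bracket] = (1361/π) × 0.996739 = 431.81 W/m².
Ratio Q̄_A / Q̄_B = 157.25 / 431.81 = 0.3642.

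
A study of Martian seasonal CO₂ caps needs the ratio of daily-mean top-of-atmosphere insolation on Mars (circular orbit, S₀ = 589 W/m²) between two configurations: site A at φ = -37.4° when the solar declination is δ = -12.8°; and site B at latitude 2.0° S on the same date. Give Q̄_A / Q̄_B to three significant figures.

— Configuration A (φ=-37.4°):
cos H₀ = −tan(-37.4°) tan(-12.800°) = -0.1737, H₀ = 1.7454 rad.
Bracket: H₀ sin φ sin δ + cos φ cos δ sin H₀ = 1.7454×-0.60738×-0.22155 + 0.79441×0.97515×0.98480 = 0.234870 + 0.762894 = 0.997764.
Q̄ = (S₀/π) × [bracket] = (589/π) × 0.997764 = 187.07 W/m².
— Configuration B (φ=-2.0°):
cos H₀ = −tan(-2.0°) tan(-12.800°) = -0.0079, H₀ = 1.5787 rad.
Bracket: H₀ sin φ sin δ + cos φ cos δ sin H₀ = 1.5787×-0.03490×-0.22155 + 0.99939×0.97515×0.99997 = 0.012207 + 0.974526 = 0.986733.
Q̄ = (S₀/π) × [bracket] = (589/π) × 0.986733 = 185.00 W/m².
Ratio Q̄_A / Q̄_B = 187.07 / 185.00 = 1.011.

Q̄_A / Q̄_B ≈ 1.01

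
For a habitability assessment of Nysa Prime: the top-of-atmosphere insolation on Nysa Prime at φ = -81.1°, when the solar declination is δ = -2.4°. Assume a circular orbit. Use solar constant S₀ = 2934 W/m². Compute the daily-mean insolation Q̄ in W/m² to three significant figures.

cos H₀ = −tan(-81.1°) tan(-2.400°) = -0.2676, H₀ = 1.8417 rad.
Bracket: H₀ sin φ sin δ + cos φ cos δ sin H₀ = 1.8417×-0.98796×-0.04188 + 0.15471×0.99912×0.96352 = 0.076202 + 0.148935 = 0.225137.
Q̄ = (S₀/π) × [bracket] = (2934/π) × 0.225137 = 210.3 W/m².

Q̄ ≈ 210 W/m²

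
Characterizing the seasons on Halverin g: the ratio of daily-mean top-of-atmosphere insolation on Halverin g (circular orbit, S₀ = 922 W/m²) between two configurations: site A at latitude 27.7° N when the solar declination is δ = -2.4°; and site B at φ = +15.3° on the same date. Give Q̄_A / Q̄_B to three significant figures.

— Configuration A (φ=+27.7°):
cos H₀ = −tan(+27.7°) tan(-2.400°) = 0.0220, H₀ = 1.5488 rad.
Bracket: H₀ sin φ sin δ + cos φ cos δ sin H₀ = 1.5488×0.46484×-0.04188 + 0.88539×0.99912×0.99976 = -0.030151 + 0.884399 = 0.854248.
Q̄ = (S₀/π) × [bracket] = (922/π) × 0.854248 = 250.71 W/m².
— Configuration B (φ=+15.3°):
cos H₀ = −tan(+15.3°) tan(-2.400°) = 0.0115, H₀ = 1.5593 rad.
Bracket: H₀ sin φ sin δ + cos φ cos δ sin H₀ = 1.5593×0.26387×-0.04188 + 0.96456×0.99912×0.99993 = -0.017232 + 0.963644 = 0.946412.
Q̄ = (S₀/π) × [bracket] = (922/π) × 0.946412 = 277.75 W/m².
Ratio Q̄_A / Q̄_B = 250.71 / 277.75 = 0.9026.

Q̄_A / Q̄_B ≈ 0.903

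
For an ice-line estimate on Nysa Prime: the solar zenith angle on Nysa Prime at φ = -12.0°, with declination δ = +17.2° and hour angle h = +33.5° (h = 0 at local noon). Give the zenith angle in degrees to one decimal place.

θ_z = 44.1°

cos θ_z = sin φ sin δ + cos φ cos δ cos h = -0.061481 + 0.779186 = 0.717705.
θ_z = arccos(0.717705) = 44.1°.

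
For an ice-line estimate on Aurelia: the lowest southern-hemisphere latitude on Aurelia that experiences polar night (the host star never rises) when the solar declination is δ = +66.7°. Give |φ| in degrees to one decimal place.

Polar night requires cos H₀ = −tan φ tan δ ≥ 1, i.e. tan φ tan δ ≤ −1.
The boundary is |tan φ| · |tan δ| = 1, so |φ| = 90° − |δ| = 90° − 66.7° = 23.3° in the southern hemisphere.

|φ| = 23.3°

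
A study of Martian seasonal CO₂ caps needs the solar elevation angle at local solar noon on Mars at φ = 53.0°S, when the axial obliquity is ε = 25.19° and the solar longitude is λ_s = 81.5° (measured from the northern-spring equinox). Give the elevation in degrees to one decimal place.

12.1°

Solar declination: sin δ = sin ε · sin λ_s = sin 25.19° × sin 81.5° = 0.42095, so δ = +24.894°.
At local noon the hour angle is zero, so the zenith angle equals |φ − δ| = |-53.0° − (+24.894°)| = 77.894°.
Elevation = 90° − 77.894° = 12.1°.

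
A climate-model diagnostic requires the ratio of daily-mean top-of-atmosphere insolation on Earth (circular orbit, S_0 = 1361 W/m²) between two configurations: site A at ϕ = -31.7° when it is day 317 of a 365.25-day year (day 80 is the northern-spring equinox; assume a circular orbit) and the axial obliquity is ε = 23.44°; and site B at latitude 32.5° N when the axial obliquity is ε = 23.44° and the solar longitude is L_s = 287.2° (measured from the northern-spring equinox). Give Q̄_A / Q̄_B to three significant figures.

— Configuration A (ϕ=-31.7°):
Solar longitude: L_s = 360° × (317 − 80)/365.25 = 233.593°.
sin δ = sin 23.44° × sin 233.593° = -0.32015, so δ = -18.672°.
cos h₀ = −tan(-31.7°) tan(-18.672°) = -0.2087, h₀ = 1.7811 rad.
Bracket: h₀ sin ϕ sin δ + cos ϕ cos δ sin h₀ = 1.7811×-0.52547×-0.32015 + 0.85081×0.94737×0.97798 = 0.299633 + 0.788283 = 1.087916.
Q̄ = (S_0/π) × [bracket] = (1361/π) × 1.087916 = 471.31 W/m².
— Configuration B (ϕ=+32.5°):
Solar declination: sin δ = sin ε · sin L_s = sin 23.44° × sin 287.2° = -0.38000, so δ = -22.334°.
cos h₀ = −tan(+32.5°) tan(-22.334°) = 0.2617, h₀ = 1.3060 rad.
Bracket: h₀ sin ϕ sin δ + cos ϕ cos δ sin h₀ = 1.3060×0.53730×-0.38000 + 0.84339×0.92499×0.96514 = -0.266651 + 0.752932 = 0.486281.
Q̄ = (S_0/π) × [bracket] = (1361/π) × 0.486281 = 210.67 W/m².
Ratio Q̄_A / Q̄_B = 471.31 / 210.67 = 2.237.

Q̄_A / Q̄_B ≈ 2.24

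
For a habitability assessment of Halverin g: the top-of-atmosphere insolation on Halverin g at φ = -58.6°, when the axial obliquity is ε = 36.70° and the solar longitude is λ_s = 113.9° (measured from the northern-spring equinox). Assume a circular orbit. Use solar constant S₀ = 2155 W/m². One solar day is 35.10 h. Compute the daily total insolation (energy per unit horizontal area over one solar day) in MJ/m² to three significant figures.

0.00 MJ/m²

Solar declination: sin δ = sin ε · sin λ_s = sin 36.70° × sin 113.9° = 0.54638, so δ = +33.119°.
cos H₀ = −tan(-58.6°) tan(+33.119°) = 1.0687 ≥ 1 ⇒ polar night, H₀ = 0 and Q̄ = 0.
Daily total = Q̄ × 35.10 h × 3600 s/h = 0.00 MJ/m².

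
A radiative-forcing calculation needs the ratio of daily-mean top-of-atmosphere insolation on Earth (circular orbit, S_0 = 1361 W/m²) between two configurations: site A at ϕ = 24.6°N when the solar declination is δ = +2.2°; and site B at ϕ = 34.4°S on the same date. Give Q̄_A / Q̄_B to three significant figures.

— Configuration A (ϕ=+24.6°):
cos h₀ = −tan(+24.6°) tan(+2.200°) = -0.0176, h₀ = 1.5884 rad.
Bracket: h₀ sin ϕ sin δ + cos ϕ cos δ sin h₀ = 1.5884×0.41628×0.03839 + 0.90924×0.99926×0.99985 = 0.025384 + 0.908431 = 0.933815.
Q̄ = (S_0/π) × [bracket] = (1361/π) × 0.933815 = 404.55 W/m².
— Configuration B (ϕ=-34.4°):
cos h₀ = −tan(-34.4°) tan(+2.200°) = 0.0263, h₀ = 1.5445 rad.
Bracket: h₀ sin ϕ sin δ + cos ϕ cos δ sin h₀ = 1.5445×-0.56497×0.03839 + 0.82511×0.99926×0.99965 = -0.033499 + 0.824211 = 0.790712.
Q̄ = (S_0/π) × [bracket] = (1361/π) × 0.790712 = 342.55 W/m².
Ratio Q̄_A / Q̄_B = 404.55 / 342.55 = 1.181.

Q̄_A / Q̄_B ≈ 1.18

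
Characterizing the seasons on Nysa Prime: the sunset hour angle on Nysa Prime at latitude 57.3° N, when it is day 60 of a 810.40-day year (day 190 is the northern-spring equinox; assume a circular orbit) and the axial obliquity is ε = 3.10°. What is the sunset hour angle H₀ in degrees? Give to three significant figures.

H₀ = 85.9°

Solar longitude: λ_s = 360° × (60 − 190)/810.40 = -57.749°, i.e. -57.749° + 360° = 302.251°.
sin δ = sin 3.10° × sin 302.251° = -0.04574, so δ = -2.621°.
cos H₀ = −tan φ · tan δ = −tan(+57.3°) × tan(-2.621°) = 0.0713, so H₀ = 1.4994 rad = 85.91°.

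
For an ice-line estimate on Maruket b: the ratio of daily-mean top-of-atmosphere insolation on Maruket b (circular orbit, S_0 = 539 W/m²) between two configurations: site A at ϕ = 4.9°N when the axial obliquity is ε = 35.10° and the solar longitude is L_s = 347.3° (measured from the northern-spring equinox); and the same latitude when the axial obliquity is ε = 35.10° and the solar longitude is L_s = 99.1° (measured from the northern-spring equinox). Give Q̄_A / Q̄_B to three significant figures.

— Configuration A (ϕ=+4.9°):
Solar declination: sin δ = sin ε · sin L_s = sin 35.10° × sin 347.3° = -0.12641, so δ = -7.262°.
cos h₀ = −tan(+4.9°) tan(-7.262°) = 0.0109, h₀ = 1.5599 rad.
Bracket: h₀ sin ϕ sin δ + cos ϕ cos δ sin h₀ = 1.5599×0.08542×-0.12641 + 0.99635×0.99198×0.99994 = -0.016844 + 0.988300 = 0.971456.
Q̄ = (S_0/π) × [bracket] = (539/π) × 0.971456 = 166.67 W/m².
— Configuration B (ϕ=+4.9°):
Solar declination: sin δ = sin ε · sin L_s = sin 35.10° × sin 99.1° = 0.56777, so δ = +34.595°.
cos h₀ = −tan(+4.9°) tan(+34.595°) = -0.0591, h₀ = 1.6300 rad.
Bracket: h₀ sin ϕ sin δ + cos ϕ cos δ sin h₀ = 1.6300×0.08542×0.56777 + 0.99635×0.82319×0.99825 = 0.079053 + 0.818750 = 0.897803.
Q̄ = (S_0/π) × [bracket] = (539/π) × 0.897803 = 154.04 W/m².
Ratio Q̄_A / Q̄_B = 166.67 / 154.04 = 1.082.

Q̄_A / Q̄_B ≈ 1.08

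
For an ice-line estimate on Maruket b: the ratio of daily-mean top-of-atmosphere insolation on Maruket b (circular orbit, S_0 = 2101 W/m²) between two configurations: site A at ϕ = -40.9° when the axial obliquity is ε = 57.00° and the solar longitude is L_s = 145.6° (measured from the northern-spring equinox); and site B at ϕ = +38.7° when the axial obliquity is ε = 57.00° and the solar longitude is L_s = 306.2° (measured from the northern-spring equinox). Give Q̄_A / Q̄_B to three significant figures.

Q̄_A / Q̄_B ≈ 3.39

— Configuration A (ϕ=-40.9°):
Solar declination: sin δ = sin ε · sin L_s = sin 57.00° × sin 145.6° = 0.47382, so δ = +28.283°.
cos h₀ = −tan(-40.9°) tan(+28.283°) = 0.4661, h₀ = 1.0859 rad.
Bracket: h₀ sin ϕ sin δ + cos ϕ cos δ sin h₀ = 1.0859×-0.65474×0.47382 + 0.75585×0.88062×0.88474 = -0.336878 + 0.588898 = 0.252020.
Q̄ = (S_0/π) × [bracket] = (2101/π) × 0.252020 = 168.54 W/m².
— Configuration B (ϕ=+38.7°):
Solar declination: sin δ = sin ε · sin L_s = sin 57.00° × sin 306.2° = -0.67677, so δ = -42.592°.
cos h₀ = −tan(+38.7°) tan(-42.592°) = 0.7365, h₀ = 0.7429 rad.
Bracket: h₀ sin ϕ sin δ + cos ϕ cos δ sin h₀ = 0.7429×0.62524×-0.67677 + 0.78043×0.73619×0.67645 = -0.314353 + 0.388651 = 0.074298.
Q̄ = (S_0/π) × [bracket] = (2101/π) × 0.074298 = 49.688 W/m².
Ratio Q̄_A / Q̄_B = 168.54 / 49.688 = 3.392.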